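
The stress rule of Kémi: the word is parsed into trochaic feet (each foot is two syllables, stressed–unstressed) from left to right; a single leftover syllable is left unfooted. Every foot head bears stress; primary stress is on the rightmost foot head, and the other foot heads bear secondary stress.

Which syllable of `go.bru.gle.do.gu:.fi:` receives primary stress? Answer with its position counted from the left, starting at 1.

5

Parse left to right into trochaic (ˈσσ) feet: (ˈgo.bru) (ˈgle.do) (ˈgu:.fi:).
Foot heads (stressed positions): 1, 3, 5.
End Rule Rightmost: primary stress on the rightmost head = syllable 5.
Primary stress: syllable 5 → go.bru.gle.do.ˈgu:.fi:.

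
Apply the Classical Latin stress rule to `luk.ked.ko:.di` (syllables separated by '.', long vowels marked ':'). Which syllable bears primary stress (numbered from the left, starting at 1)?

3

Classical Latin: stress the penult if heavy (long vowel or closed), else the antepenult.
Weights: 2 ked H, 3 ko: H, 4 di L.
The penult (syllable 3, ko:) is heavy, so it takes stress.
Stress on syllable 3: luk.ked.ˈko:.di.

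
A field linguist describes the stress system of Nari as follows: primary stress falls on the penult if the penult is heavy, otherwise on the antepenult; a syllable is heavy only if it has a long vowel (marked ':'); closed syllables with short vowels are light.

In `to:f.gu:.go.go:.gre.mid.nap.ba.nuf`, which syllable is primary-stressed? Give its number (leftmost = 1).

Weights: 7 nap L, 8 ba L, 9 nuf L.
The penult (syllable 8, ba) is light, so stress falls on the antepenult (syllable 7, nap).
Primary stress: syllable 7 → to:f.gu:.go.go:.gre.mid.ˈnap.ba.nuf.

7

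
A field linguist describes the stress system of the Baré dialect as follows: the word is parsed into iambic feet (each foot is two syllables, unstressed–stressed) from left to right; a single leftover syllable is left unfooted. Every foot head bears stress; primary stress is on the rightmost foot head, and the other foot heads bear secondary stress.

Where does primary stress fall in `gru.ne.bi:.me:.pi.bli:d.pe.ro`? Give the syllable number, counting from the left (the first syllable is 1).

Parse left to right into iambic (σˈσ) feet: (gru.ˈne) (bi:.ˈme:) (pi.ˈbli:d) (pe.ˈro).
Foot heads (stressed positions): 2, 4, 6, 8.
End Rule Rightmost: primary stress on the rightmost head = syllable 8.
Primary stress: syllable 8 → gru.ne.bi:.me:.pi.bli:d.pe.ˈro.

8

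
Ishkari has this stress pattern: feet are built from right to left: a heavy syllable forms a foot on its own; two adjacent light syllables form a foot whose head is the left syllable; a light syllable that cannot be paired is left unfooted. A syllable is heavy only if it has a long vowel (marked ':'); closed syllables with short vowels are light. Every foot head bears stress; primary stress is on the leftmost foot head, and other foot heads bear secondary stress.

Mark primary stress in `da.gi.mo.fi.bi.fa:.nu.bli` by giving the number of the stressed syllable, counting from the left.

2

Weights: 1 da L, 2 gi L, 3 mo L, 4 fi L, 5 bi L, 6 fa: H, 7 nu L, 8 bli L.
Parse right to left (heavy = foot alone; LL = one foot; stranded L unfooted): da (ˈgi.mo) (ˈfi.bi) (ˈfa:) (ˈnu.bli).
Foot heads: 2, 4, 6, 7.
Primary stress on the leftmost head = syllable 2.
Primary stress: syllable 2 → da.ˈgi.mo.fi.bi.fa:.nu.bli.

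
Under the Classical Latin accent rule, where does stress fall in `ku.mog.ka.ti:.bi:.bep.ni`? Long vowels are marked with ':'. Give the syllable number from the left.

6

Classical Latin: stress the penult if heavy (long vowel or closed), else the antepenult.
Weights: 5 bi: H, 6 bep H, 7 ni L.
The penult (syllable 6, bep) is heavy, so it takes stress.
Stress on syllable 6: ku.mog.ka.ti:.bi:.ˈbep.ni.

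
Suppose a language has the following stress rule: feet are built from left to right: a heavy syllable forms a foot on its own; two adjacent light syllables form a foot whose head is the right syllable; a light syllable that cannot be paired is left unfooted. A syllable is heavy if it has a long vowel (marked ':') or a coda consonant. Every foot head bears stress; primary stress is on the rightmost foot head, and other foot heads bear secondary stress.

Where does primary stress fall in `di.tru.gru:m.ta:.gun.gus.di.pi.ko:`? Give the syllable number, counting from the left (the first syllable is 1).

Weights: 1 di L, 2 tru L, 3 gru:m H, 4 ta: H, 5 gun H, 6 gus H, 7 di L, 8 pi L, 9 ko: H.
Parse left to right (heavy = foot alone; LL = one foot; stranded L unfooted): (di.ˈtru) (ˈgru:m) (ˈta:) (ˈgun) (ˈgus) (di.ˈpi) (ˈko:).
Foot heads: 2, 3, 4, 5, 6, 8, 9.
Primary stress on the rightmost head = syllable 9.
Primary stress: syllable 9 → di.tru.gru:m.ta:.gun.gus.di.pi.ˈko:.

9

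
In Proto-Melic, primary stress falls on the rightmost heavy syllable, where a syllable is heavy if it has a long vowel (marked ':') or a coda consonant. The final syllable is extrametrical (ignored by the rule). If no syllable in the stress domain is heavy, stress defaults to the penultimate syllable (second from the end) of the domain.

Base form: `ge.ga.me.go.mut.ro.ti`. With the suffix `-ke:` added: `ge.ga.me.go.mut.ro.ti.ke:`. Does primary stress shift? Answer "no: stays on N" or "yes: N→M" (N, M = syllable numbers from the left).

no: stays on 5

Base `ge.ga.me.go.mut.ro.ti` (7 syllables):
  The final syllable (7, ti) is extrametrical; the stress domain is syllables 1–6.
  Weights: 1 ge L, 2 ga L, 3 me L, 4 go L, 5 mut H, 6 ro L.
  Heavy syllables in the domain: 5. The rightmost is syllable 5 (mut).
  → primary stress on syllable 5.
Suffixed `ge.ga.me.go.mut.ro.ti.ke:` (8 syllables):
  The final syllable (8, ke:) is extrametrical; the stress domain is syllables 1–7.
  Weights: 1 ge L, 2 ga L, 3 me L, 4 go L, 5 mut H, 6 ro L, 7 ti L.
  Heavy syllables in the domain: 5. The rightmost is syllable 5 (mut).
  → primary stress on syllable 5.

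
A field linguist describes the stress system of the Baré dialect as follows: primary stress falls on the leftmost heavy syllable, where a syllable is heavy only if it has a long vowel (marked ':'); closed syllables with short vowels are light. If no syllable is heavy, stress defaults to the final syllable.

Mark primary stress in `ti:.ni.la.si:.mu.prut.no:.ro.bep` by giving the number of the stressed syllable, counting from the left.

1

Weights: 1 ti: H, 2 ni L, 3 la L, 4 si: H, 5 mu L, 6 prut L, 7 no: H, 8 ro L, 9 bep L.
Heavy syllables in the domain: 1, 4, 7. The leftmost is syllable 1 (ti:).
Primary stress: syllable 1 → ˈti:.ni.la.si:.mu.prut.no:.ro.bep.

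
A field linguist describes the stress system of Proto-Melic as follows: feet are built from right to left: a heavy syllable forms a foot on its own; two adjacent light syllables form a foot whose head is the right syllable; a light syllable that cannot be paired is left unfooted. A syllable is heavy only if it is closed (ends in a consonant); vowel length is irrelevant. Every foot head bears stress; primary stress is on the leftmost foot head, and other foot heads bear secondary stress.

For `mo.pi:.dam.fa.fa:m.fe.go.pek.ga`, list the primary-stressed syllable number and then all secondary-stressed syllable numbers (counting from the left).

Weights: 1 mo L, 2 pi: L, 3 dam H, 4 fa L, 5 fa:m H, 6 fe L, 7 go L, 8 pek H, 9 ga L.
Parse right to left (heavy = foot alone; LL = one foot; stranded L unfooted): (mo.ˈpi:) (ˈdam) fa (ˈfa:m) (fe.ˈgo) (ˈpek) ga.
Foot heads: 2, 3, 5, 7, 8.
Primary stress on the leftmost head = syllable 2.
Secondary stress on 3, 5, 7, 8: mo.ˈpi:.ˌdam.fa.ˌfa:m.fe.ˌgo.ˌpek.ga.

primary 2, secondary 3, 5, 7, 8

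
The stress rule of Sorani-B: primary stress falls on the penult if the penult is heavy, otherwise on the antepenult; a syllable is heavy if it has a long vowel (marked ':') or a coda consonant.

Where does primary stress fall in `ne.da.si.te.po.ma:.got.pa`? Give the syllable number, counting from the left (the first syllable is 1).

Weights: 6 ma: H, 7 got H, 8 pa L.
The penult (syllable 7, got) is heavy, so it takes stress.
Primary stress: syllable 7 → ne.da.si.te.po.ma:.ˈgot.pa.

7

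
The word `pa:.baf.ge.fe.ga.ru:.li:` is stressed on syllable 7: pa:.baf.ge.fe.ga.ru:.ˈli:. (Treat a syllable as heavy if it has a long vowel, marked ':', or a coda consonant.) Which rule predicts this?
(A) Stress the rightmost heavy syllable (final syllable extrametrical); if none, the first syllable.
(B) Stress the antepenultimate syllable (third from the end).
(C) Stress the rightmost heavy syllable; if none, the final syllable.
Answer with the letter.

Rule A → syllable 6 (observed: 7).
Rule B → syllable 5 (observed: 7).
Rule C → syllable 7 ✓.

C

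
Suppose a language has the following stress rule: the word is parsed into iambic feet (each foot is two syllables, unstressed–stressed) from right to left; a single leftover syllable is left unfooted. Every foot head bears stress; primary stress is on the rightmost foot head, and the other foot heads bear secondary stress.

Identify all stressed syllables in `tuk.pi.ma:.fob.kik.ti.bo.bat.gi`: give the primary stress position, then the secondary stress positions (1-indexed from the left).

Parse right to left into iambic (σˈσ) feet: tuk (pi.ˈma:) (fob.ˈkik) (ti.ˈbo) (bat.ˈgi). Syllable 1 is left unfooted.
Foot heads (stressed positions): 3, 5, 7, 9.
End Rule Rightmost: primary stress on the rightmost head = syllable 9.
Secondary stress on 3, 5, 7: tuk.pi.ˌma:.fob.ˌkik.ti.ˌbo.bat.ˈgi.

primary 9, secondary 3, 5, 7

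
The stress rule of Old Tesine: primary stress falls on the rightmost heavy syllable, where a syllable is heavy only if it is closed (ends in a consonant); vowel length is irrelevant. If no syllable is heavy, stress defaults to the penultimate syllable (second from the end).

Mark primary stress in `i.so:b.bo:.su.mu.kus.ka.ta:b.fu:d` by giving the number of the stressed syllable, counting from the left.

9

Weights: 1 i L, 2 so:b H, 3 bo: L, 4 su L, 5 mu L, 6 kus H, 7 ka L, 8 ta:b H, 9 fu:d H.
Heavy syllables in the domain: 2, 6, 8, 9. The rightmost is syllable 9 (fu:d).
Primary stress: syllable 9 → i.so:b.bo:.su.mu.kus.ka.ta:b.ˈfu:d.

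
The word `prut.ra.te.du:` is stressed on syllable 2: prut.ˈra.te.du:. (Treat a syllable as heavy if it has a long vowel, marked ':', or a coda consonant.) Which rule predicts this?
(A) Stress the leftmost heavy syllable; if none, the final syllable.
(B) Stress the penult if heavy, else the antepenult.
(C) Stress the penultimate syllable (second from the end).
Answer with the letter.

Rule A → syllable 1 (observed: 2).
Rule B → syllable 2 ✓.
Rule C → syllable 3 (observed: 2).

B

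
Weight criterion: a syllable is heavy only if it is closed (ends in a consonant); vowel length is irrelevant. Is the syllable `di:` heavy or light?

light

`di:`: long vowel, open (no coda). Open (no coda) → light.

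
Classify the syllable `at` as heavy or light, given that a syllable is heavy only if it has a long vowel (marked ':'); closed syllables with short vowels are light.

light

`at`: short vowel, closed (coda /t/). Short vowel → light.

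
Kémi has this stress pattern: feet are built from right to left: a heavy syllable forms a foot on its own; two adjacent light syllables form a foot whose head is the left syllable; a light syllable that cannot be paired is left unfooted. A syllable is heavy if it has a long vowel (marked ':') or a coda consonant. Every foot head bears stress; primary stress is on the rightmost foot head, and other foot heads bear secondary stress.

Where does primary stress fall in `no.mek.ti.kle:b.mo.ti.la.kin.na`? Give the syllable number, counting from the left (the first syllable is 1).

Weights: 1 no L, 2 mek H, 3 ti L, 4 kle:b H, 5 mo L, 6 ti L, 7 la L, 8 kin H, 9 na L.
Parse right to left (heavy = foot alone; LL = one foot; stranded L unfooted): no (ˈmek) ti (ˈkle:b) mo (ˈti.la) (ˈkin) na.
Foot heads: 2, 4, 6, 8.
Primary stress on the rightmost head = syllable 8.
Primary stress: syllable 8 → no.mek.ti.kle:b.mo.ti.la.ˈkin.na.

8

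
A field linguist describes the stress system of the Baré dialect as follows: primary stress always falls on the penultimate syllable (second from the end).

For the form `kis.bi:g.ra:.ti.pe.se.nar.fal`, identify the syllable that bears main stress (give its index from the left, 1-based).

The word has 8 syllables; the penultimate syllable (second from the end) is syllable 7 (nar).
Primary stress: syllable 7 → kis.bi:g.ra:.ti.pe.se.ˈnar.fal.

7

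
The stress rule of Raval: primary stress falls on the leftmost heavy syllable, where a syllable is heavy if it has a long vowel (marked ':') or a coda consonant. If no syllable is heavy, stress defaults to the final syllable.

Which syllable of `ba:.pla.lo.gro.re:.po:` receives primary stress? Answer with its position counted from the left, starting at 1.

Weights: 1 ba: H, 2 pla L, 3 lo L, 4 gro L, 5 re: H, 6 po: H.
Heavy syllables in the domain: 1, 5, 6. The leftmost is syllable 1 (ba:).
Primary stress: syllable 1 → ˈba:.pla.lo.gro.re:.po:.

1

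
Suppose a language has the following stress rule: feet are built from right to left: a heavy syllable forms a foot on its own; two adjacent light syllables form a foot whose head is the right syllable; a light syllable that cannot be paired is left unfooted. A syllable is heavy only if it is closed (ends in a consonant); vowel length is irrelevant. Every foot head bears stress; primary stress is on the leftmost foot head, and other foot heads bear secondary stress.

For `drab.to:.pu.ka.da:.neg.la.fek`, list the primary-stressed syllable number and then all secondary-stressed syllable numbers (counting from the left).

primary 1, secondary 3, 5, 6, 8

Weights: 1 drab H, 2 to: L, 3 pu L, 4 ka L, 5 da: L, 6 neg H, 7 la L, 8 fek H.
Parse right to left (heavy = foot alone; LL = one foot; stranded L unfooted): (ˈdrab) (to:.ˈpu) (ka.ˈda:) (ˈneg) la (ˈfek).
Foot heads: 1, 3, 5, 6, 8.
Primary stress on the leftmost head = syllable 1.
Secondary stress on 3, 5, 6, 8: ˈdrab.to:.ˌpu.ka.ˌda:.ˌneg.la.ˌfek.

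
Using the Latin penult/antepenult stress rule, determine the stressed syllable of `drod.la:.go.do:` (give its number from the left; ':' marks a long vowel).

Classical Latin: stress the penult if heavy (long vowel or closed), else the antepenult.
Weights: 2 la: H, 3 go L, 4 do: H.
The penult (syllable 3, go) is light, so stress falls on the antepenult (syllable 2, la:).
Stress on syllable 2: drod.ˈla:.go.do:.

2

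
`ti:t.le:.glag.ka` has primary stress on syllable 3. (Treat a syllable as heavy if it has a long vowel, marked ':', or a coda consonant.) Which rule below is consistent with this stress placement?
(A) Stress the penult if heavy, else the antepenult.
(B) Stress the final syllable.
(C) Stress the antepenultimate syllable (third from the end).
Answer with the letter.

Rule A → syllable 3 ✓.
Rule B → syllable 4 (observed: 3).
Rule C → syllable 2 (observed: 3).

A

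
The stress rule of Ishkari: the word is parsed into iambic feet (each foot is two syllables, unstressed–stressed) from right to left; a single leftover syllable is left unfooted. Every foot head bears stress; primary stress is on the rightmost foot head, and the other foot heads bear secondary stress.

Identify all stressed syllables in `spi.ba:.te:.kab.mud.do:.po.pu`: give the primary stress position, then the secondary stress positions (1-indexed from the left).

primary 8, secondary 2, 4, 6

Parse right to left into iambic (σˈσ) feet: (spi.ˈba:) (te:.ˈkab) (mud.ˈdo:) (po.ˈpu).
Foot heads (stressed positions): 2, 4, 6, 8.
End Rule Rightmost: primary stress on the rightmost head = syllable 8.
Secondary stress on 2, 4, 6: spi.ˌba:.te:.ˌkab.mud.ˌdo:.po.ˈpu.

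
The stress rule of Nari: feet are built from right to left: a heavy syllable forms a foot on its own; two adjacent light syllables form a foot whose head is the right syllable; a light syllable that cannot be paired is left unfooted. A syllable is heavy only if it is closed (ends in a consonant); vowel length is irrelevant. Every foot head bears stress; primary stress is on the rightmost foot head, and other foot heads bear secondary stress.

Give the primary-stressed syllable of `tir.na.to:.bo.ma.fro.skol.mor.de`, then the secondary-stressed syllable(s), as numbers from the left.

Weights: 1 tir H, 2 na L, 3 to: L, 4 bo L, 5 ma L, 6 fro L, 7 skol H, 8 mor H, 9 de L.
Parse right to left (heavy = foot alone; LL = one foot; stranded L unfooted): (ˈtir) na (to:.ˈbo) (ma.ˈfro) (ˈskol) (ˈmor) de.
Foot heads: 1, 4, 6, 7, 8.
Primary stress on the rightmost head = syllable 8.
Secondary stress on 1, 4, 6, 7: ˌtir.na.to:.ˌbo.ma.ˌfro.ˌskol.ˈmor.de.

primary 8, secondary 1, 4, 6, 7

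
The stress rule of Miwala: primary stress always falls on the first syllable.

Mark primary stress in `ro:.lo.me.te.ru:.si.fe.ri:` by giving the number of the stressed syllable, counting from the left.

The word has 8 syllables; the first syllable is syllable 1 (ro:).
Primary stress: syllable 1 → ˈro:.lo.me.te.ru:.si.fe.ri:.

1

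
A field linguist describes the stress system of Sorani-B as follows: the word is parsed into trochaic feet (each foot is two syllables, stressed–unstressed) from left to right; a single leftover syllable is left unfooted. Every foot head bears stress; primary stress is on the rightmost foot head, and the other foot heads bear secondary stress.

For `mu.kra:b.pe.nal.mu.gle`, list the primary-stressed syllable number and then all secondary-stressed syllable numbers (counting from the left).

primary 5, secondary 1, 3

Parse left to right into trochaic (ˈσσ) feet: (ˈmu.kra:b) (ˈpe.nal) (ˈmu.gle).
Foot heads (stressed positions): 1, 3, 5.
End Rule Rightmost: primary stress on the rightmost head = syllable 5.
Secondary stress on 1, 3: ˌmu.kra:b.ˌpe.nal.ˈmu.gle.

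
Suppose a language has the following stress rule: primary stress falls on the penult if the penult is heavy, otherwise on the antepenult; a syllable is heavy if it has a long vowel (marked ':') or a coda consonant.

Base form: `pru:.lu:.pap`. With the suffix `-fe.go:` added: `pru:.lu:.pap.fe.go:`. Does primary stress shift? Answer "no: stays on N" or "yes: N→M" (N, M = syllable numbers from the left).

Base `pru:.lu:.pap` (3 syllables):
  Weights: 1 pru: H, 2 lu: H, 3 pap H.
  The penult (syllable 2, lu:) is heavy, so it takes stress.
  → primary stress on syllable 2.
Suffixed `pru:.lu:.pap.fe.go:` (5 syllables):
  Weights: 3 pap H, 4 fe L, 5 go: H.
  The penult (syllable 4, fe) is light, so stress falls on the antepenult (syllable 3, pap).
  → primary stress on syllable 3.

yes: 2→3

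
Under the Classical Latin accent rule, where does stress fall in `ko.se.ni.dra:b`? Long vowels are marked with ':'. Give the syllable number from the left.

Classical Latin: stress the penult if heavy (long vowel or closed), else the antepenult.
Weights: 2 se L, 3 ni L, 4 dra:b H.
The penult (syllable 3, ni) is light, so stress falls on the antepenult (syllable 2, se).
Stress on syllable 2: ko.ˈse.ni.dra:b.

2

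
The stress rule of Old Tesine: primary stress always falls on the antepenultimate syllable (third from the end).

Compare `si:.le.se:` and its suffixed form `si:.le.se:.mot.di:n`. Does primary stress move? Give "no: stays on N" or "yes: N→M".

yes: 1→3

Base `si:.le.se:` (3 syllables):
  The word has 3 syllables; the antepenultimate syllable (third from the end) is syllable 1 (si:).
  → primary stress on syllable 1.
Suffixed `si:.le.se:.mot.di:n` (5 syllables):
  The word has 5 syllables; the antepenultimate syllable (third from the end) is syllable 3 (se:).
  → primary stress on syllable 3.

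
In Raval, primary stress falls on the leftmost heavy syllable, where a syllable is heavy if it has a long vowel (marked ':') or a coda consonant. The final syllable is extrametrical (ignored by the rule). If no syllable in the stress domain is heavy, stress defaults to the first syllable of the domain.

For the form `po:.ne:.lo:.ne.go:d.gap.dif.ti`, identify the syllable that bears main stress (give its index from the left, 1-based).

1

The final syllable (8, ti) is extrametrical; the stress domain is syllables 1–7.
Weights: 1 po: H, 2 ne: H, 3 lo: H, 4 ne L, 5 go:d H, 6 gap H, 7 dif H.
Heavy syllables in the domain: 1, 2, 3, 5, 6, 7. The leftmost is syllable 1 (po:).
Primary stress: syllable 1 → ˈpo:.ne:.lo:.ne.go:d.gap.dif.ti.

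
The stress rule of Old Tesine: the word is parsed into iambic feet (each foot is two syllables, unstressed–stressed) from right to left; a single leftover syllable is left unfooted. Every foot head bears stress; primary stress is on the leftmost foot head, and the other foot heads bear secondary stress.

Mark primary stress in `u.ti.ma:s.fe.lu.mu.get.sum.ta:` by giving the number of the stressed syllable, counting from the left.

Parse right to left into iambic (σˈσ) feet: u (ti.ˈma:s) (fe.ˈlu) (mu.ˈget) (sum.ˈta:). Syllable 1 is left unfooted.
Foot heads (stressed positions): 3, 5, 7, 9.
End Rule Leftmost: primary stress on the leftmost head = syllable 3.
Primary stress: syllable 3 → u.ti.ˈma:s.fe.lu.mu.get.sum.ta:.

3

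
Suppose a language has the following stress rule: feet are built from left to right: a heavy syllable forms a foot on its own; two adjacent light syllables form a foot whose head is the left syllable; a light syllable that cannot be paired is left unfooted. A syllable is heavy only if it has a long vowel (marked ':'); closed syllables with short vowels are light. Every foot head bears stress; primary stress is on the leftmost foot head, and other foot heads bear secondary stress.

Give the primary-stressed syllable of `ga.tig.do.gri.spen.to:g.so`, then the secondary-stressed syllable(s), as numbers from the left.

primary 1, secondary 3, 6

Weights: 1 ga L, 2 tig L, 3 do L, 4 gri L, 5 spen L, 6 to:g H, 7 so L.
Parse left to right (heavy = foot alone; LL = one foot; stranded L unfooted): (ˈga.tig) (ˈdo.gri) spen (ˈto:g) so.
Foot heads: 1, 3, 6.
Primary stress on the leftmost head = syllable 1.
Secondary stress on 3, 6: ˈga.tig.ˌdo.gri.spen.ˌto:g.so.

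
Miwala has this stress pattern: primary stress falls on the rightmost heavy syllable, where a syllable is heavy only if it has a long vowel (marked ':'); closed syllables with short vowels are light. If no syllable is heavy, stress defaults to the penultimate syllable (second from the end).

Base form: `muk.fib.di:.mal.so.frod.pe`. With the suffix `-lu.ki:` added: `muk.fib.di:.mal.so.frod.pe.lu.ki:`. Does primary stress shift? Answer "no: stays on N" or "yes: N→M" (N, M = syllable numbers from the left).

yes: 3→9

Base `muk.fib.di:.mal.so.frod.pe` (7 syllables):
  Weights: 1 muk L, 2 fib L, 3 di: H, 4 mal L, 5 so L, 6 frod L, 7 pe L.
  Heavy syllables in the domain: 3. The rightmost is syllable 3 (di:).
  → primary stress on syllable 3.
Suffixed `muk.fib.di:.mal.so.frod.pe.lu.ki:` (9 syllables):
  Weights: 1 muk L, 2 fib L, 3 di: H, 4 mal L, 5 so L, 6 frod L, 7 pe L, 8 lu L, 9 ki: H.
  Heavy syllables in the domain: 3, 9. The rightmost is syllable 9 (ki:).
  → primary stress on syllable 9.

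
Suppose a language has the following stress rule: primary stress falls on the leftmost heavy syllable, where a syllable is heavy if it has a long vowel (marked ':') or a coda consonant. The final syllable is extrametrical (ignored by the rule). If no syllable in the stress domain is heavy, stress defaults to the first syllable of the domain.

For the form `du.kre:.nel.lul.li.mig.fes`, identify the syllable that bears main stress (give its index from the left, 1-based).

The final syllable (7, fes) is extrametrical; the stress domain is syllables 1–6.
Weights: 1 du L, 2 kre: H, 3 nel H, 4 lul H, 5 li L, 6 mig H.
Heavy syllables in the domain: 2, 3, 4, 6. The leftmost is syllable 2 (kre:).
Primary stress: syllable 2 → du.ˈkre:.nel.lul.li.mig.fes.

2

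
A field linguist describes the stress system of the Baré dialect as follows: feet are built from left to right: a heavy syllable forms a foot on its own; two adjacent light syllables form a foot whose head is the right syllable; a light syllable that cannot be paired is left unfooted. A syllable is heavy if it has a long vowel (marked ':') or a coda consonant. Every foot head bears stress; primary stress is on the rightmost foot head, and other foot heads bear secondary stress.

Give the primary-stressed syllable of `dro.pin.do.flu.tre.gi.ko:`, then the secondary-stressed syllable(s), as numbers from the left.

Weights: 1 dro L, 2 pin H, 3 do L, 4 flu L, 5 tre L, 6 gi L, 7 ko: H.
Parse left to right (heavy = foot alone; LL = one foot; stranded L unfooted): dro (ˈpin) (do.ˈflu) (tre.ˈgi) (ˈko:).
Foot heads: 2, 4, 6, 7.
Primary stress on the rightmost head = syllable 7.
Secondary stress on 2, 4, 6: dro.ˌpin.do.ˌflu.tre.ˌgi.ˈko:.

primary 7, secondary 2, 4, 6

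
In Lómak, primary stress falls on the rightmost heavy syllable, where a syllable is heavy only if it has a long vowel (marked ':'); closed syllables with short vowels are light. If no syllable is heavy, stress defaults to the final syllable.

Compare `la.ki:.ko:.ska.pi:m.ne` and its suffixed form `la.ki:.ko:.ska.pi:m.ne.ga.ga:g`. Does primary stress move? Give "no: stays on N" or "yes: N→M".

Base `la.ki:.ko:.ska.pi:m.ne` (6 syllables):
  Weights: 1 la L, 2 ki: H, 3 ko: H, 4 ska L, 5 pi:m H, 6 ne L.
  Heavy syllables in the domain: 2, 3, 5. The rightmost is syllable 5 (pi:m).
  → primary stress on syllable 5.
Suffixed `la.ki:.ko:.ska.pi:m.ne.ga.ga:g` (8 syllables):
  Weights: 1 la L, 2 ki: H, 3 ko: H, 4 ska L, 5 pi:m H, 6 ne L, 7 ga L, 8 ga:g H.
  Heavy syllables in the domain: 2, 3, 5, 8. The rightmost is syllable 8 (ga:g).
  → primary stress on syllable 8.

yes: 5→8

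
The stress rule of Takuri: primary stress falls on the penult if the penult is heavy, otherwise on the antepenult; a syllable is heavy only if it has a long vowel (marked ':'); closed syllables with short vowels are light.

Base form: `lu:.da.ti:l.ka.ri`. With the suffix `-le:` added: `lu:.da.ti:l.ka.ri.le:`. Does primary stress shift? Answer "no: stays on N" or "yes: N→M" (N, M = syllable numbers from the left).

yes: 3→4

Base `lu:.da.ti:l.ka.ri` (5 syllables):
  Weights: 3 ti:l H, 4 ka L, 5 ri L.
  The penult (syllable 4, ka) is light, so stress falls on the antepenult (syllable 3, ti:l).
  → primary stress on syllable 3.
Suffixed `lu:.da.ti:l.ka.ri.le:` (6 syllables):
  Weights: 4 ka L, 5 ri L, 6 le: H.
  The penult (syllable 5, ri) is light, so stress falls on the antepenult (syllable 4, ka).
  → primary stress on syllable 4.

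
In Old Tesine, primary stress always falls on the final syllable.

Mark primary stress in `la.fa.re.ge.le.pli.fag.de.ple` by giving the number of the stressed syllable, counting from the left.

9

The word has 9 syllables; the final syllable is syllable 9 (ple).
Primary stress: syllable 9 → la.fa.re.ge.le.pli.fag.de.ˈple.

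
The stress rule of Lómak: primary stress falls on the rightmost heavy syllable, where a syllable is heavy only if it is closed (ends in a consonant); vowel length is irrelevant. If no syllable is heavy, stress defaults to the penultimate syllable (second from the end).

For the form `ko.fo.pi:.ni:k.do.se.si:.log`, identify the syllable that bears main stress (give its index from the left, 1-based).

Weights: 1 ko L, 2 fo L, 3 pi: L, 4 ni:k H, 5 do L, 6 se L, 7 si: L, 8 log H.
Heavy syllables in the domain: 4, 8. The rightmost is syllable 8 (log).
Primary stress: syllable 8 → ko.fo.pi:.ni:k.do.se.si:.ˈlog.

8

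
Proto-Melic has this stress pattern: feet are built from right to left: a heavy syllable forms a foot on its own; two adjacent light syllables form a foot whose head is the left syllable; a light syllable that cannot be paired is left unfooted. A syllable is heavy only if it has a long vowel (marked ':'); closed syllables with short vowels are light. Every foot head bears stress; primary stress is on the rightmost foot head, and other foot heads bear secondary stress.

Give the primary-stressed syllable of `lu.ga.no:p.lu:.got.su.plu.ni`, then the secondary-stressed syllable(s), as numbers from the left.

primary 7, secondary 1, 3, 4, 5

Weights: 1 lu L, 2 ga L, 3 no:p H, 4 lu: H, 5 got L, 6 su L, 7 plu L, 8 ni L.
Parse right to left (heavy = foot alone; LL = one foot; stranded L unfooted): (ˈlu.ga) (ˈno:p) (ˈlu:) (ˈgot.su) (ˈplu.ni).
Foot heads: 1, 3, 4, 5, 7.
Primary stress on the rightmost head = syllable 7.
Secondary stress on 1, 3, 4, 5: ˌlu.ga.ˌno:p.ˌlu:.ˌgot.su.ˈplu.ni.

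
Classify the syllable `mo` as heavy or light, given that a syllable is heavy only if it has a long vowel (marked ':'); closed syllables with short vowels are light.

light

`mo`: short vowel, open (no coda). Short vowel → light.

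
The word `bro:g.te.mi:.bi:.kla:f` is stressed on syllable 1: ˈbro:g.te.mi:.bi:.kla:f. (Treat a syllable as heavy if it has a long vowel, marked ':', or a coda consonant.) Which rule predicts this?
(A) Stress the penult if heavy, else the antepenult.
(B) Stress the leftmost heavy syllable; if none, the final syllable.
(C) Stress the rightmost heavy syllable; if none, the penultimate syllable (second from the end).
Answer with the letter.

Rule A → syllable 4 (observed: 1).
Rule B → syllable 1 ✓.
Rule C → syllable 5 (observed: 1).

B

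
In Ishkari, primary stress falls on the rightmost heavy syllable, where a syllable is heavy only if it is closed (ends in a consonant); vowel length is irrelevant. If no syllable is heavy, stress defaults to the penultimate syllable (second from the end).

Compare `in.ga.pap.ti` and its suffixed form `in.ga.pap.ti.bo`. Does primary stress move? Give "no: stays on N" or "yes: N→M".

Base `in.ga.pap.ti` (4 syllables):
  Weights: 1 in H, 2 ga L, 3 pap H, 4 ti L.
  Heavy syllables in the domain: 1, 3. The rightmost is syllable 3 (pap).
  → primary stress on syllable 3.
Suffixed `in.ga.pap.ti.bo` (5 syllables):
  Weights: 1 in H, 2 ga L, 3 pap H, 4 ti L, 5 bo L.
  Heavy syllables in the domain: 1, 3. The rightmost is syllable 3 (pap).
  → primary stress on syllable 3.

no: stays on 3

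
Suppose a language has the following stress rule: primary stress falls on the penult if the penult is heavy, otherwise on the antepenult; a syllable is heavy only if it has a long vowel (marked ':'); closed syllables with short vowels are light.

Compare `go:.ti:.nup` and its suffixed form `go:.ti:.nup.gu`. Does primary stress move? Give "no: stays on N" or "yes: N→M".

no: stays on 2

Base `go:.ti:.nup` (3 syllables):
  Weights: 1 go: H, 2 ti: H, 3 nup L.
  The penult (syllable 2, ti:) is heavy, so it takes stress.
  → primary stress on syllable 2.
Suffixed `go:.ti:.nup.gu` (4 syllables):
  Weights: 2 ti: H, 3 nup L, 4 gu L.
  The penult (syllable 3, nup) is light, so stress falls on the antepenult (syllable 2, ti:).
  → primary stress on syllable 2.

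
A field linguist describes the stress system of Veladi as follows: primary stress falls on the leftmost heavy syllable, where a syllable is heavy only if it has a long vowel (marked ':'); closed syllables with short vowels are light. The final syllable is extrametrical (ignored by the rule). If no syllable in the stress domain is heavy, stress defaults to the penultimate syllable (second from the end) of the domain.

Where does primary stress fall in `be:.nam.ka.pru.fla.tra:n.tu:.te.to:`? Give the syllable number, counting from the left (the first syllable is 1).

The final syllable (9, to:) is extrametrical; the stress domain is syllables 1–8.
Weights: 1 be: H, 2 nam L, 3 ka L, 4 pru L, 5 fla L, 6 tra:n H, 7 tu: H, 8 te L.
Heavy syllables in the domain: 1, 6, 7. The leftmost is syllable 1 (be:).
Primary stress: syllable 1 → ˈbe:.nam.ka.pru.fla.tra:n.tu:.te.to:.

1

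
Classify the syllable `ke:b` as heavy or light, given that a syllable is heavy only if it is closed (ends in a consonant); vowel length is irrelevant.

heavy

`ke:b`: long vowel, closed (coda /b/). Closed (coda /b/) → heavy.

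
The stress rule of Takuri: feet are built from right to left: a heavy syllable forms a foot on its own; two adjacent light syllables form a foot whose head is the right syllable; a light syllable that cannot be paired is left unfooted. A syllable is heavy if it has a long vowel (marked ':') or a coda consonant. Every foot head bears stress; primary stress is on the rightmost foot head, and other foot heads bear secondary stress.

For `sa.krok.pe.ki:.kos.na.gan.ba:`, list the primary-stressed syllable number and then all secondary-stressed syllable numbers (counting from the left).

Weights: 1 sa L, 2 krok H, 3 pe L, 4 ki: H, 5 kos H, 6 na L, 7 gan H, 8 ba: H.
Parse right to left (heavy = foot alone; LL = one foot; stranded L unfooted): sa (ˈkrok) pe (ˈki:) (ˈkos) na (ˈgan) (ˈba:).
Foot heads: 2, 4, 5, 7, 8.
Primary stress on the rightmost head = syllable 8.
Secondary stress on 2, 4, 5, 7: sa.ˌkrok.pe.ˌki:.ˌkos.na.ˌgan.ˈba:.

primary 8, secondary 2, 4, 5, 7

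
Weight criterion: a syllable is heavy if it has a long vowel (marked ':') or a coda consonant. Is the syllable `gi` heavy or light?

`gi`: short vowel, open (no coda). Short vowel, open → light.

light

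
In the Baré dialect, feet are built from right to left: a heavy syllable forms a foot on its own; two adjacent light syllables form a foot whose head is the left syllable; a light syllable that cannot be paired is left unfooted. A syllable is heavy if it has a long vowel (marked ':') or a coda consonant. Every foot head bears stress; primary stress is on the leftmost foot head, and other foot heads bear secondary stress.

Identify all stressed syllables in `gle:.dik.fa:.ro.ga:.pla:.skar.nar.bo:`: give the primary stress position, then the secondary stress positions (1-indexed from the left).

primary 1, secondary 2, 3, 5, 6, 7, 8, 9

Weights: 1 gle: H, 2 dik H, 3 fa: H, 4 ro L, 5 ga: H, 6 pla: H, 7 skar H, 8 nar H, 9 bo: H.
Parse right to left (heavy = foot alone; LL = one foot; stranded L unfooted): (ˈgle:) (ˈdik) (ˈfa:) ro (ˈga:) (ˈpla:) (ˈskar) (ˈnar) (ˈbo:).
Foot heads: 1, 2, 3, 5, 6, 7, 8, 9.
Primary stress on the leftmost head = syllable 1.
Secondary stress on 2, 3, 5, 6, 7, 8, 9: ˈgle:.ˌdik.ˌfa:.ro.ˌga:.ˌpla:.ˌskar.ˌnar.ˌbo:.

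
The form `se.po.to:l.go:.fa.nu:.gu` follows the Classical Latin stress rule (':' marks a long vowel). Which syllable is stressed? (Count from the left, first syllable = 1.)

Classical Latin: stress the penult if heavy (long vowel or closed), else the antepenult.
Weights: 5 fa L, 6 nu: H, 7 gu L.
The penult (syllable 6, nu:) is heavy, so it takes stress.
Stress on syllable 6: se.po.to:l.go:.fa.ˈnu:.gu.

6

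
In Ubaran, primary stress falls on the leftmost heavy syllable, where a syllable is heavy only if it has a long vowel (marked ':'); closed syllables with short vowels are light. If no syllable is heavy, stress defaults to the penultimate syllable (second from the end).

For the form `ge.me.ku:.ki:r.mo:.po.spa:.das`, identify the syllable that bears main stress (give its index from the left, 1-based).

3

Weights: 1 ge L, 2 me L, 3 ku: H, 4 ki:r H, 5 mo: H, 6 po L, 7 spa: H, 8 das L.
Heavy syllables in the domain: 3, 4, 5, 7. The leftmost is syllable 3 (ku:).
Primary stress: syllable 3 → ge.me.ˈku:.ki:r.mo:.po.spa:.das.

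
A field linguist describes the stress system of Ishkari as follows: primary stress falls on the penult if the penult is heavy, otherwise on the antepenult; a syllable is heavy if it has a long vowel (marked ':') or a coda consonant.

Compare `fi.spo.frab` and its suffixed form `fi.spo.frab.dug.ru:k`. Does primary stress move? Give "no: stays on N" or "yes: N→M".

yes: 1→4

Base `fi.spo.frab` (3 syllables):
  Weights: 1 fi L, 2 spo L, 3 frab H.
  The penult (syllable 2, spo) is light, so stress falls on the antepenult (syllable 1, fi).
  → primary stress on syllable 1.
Suffixed `fi.spo.frab.dug.ru:k` (5 syllables):
  Weights: 3 frab H, 4 dug H, 5 ru:k H.
  The penult (syllable 4, dug) is heavy, so it takes stress.
  → primary stress on syllable 4.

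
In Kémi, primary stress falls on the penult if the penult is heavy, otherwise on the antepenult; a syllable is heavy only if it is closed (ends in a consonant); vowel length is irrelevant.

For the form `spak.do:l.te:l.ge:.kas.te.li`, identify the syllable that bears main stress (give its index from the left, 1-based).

5

Weights: 5 kas H, 6 te L, 7 li L.
The penult (syllable 6, te) is light, so stress falls on the antepenult (syllable 5, kas).
Primary stress: syllable 5 → spak.do:l.te:l.ge:.ˈkas.te.li.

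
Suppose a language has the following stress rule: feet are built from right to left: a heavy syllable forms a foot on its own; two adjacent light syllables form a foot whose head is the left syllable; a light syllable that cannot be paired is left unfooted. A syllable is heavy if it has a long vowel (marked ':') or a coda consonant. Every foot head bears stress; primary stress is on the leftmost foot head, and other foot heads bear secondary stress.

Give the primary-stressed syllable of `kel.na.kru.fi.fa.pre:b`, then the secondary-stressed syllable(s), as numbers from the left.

primary 1, secondary 2, 4, 6

Weights: 1 kel H, 2 na L, 3 kru L, 4 fi L, 5 fa L, 6 pre:b H.
Parse right to left (heavy = foot alone; LL = one foot; stranded L unfooted): (ˈkel) (ˈna.kru) (ˈfi.fa) (ˈpre:b).
Foot heads: 1, 2, 4, 6.
Primary stress on the leftmost head = syllable 1.
Secondary stress on 2, 4, 6: ˈkel.ˌna.kru.ˌfi.fa.ˌpre:b.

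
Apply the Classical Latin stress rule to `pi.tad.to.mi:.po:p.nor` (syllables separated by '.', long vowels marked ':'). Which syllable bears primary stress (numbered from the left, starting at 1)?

5

Classical Latin: stress the penult if heavy (long vowel or closed), else the antepenult.
Weights: 4 mi: H, 5 po:p H, 6 nor H.
The penult (syllable 5, po:p) is heavy, so it takes stress.
Stress on syllable 5: pi.tad.to.mi:.ˈpo:p.nor.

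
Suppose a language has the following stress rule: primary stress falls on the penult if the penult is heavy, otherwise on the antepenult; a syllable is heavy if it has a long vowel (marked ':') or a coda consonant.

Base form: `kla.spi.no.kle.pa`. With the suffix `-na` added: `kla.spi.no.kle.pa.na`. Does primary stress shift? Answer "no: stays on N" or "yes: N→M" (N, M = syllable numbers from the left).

Base `kla.spi.no.kle.pa` (5 syllables):
  Weights: 3 no L, 4 kle L, 5 pa L.
  The penult (syllable 4, kle) is light, so stress falls on the antepenult (syllable 3, no).
  → primary stress on syllable 3.
Suffixed `kla.spi.no.kle.pa.na` (6 syllables):
  Weights: 4 kle L, 5 pa L, 6 na L.
  The penult (syllable 5, pa) is light, so stress falls on the antepenult (syllable 4, kle).
  → primary stress on syllable 4.

yes: 3→4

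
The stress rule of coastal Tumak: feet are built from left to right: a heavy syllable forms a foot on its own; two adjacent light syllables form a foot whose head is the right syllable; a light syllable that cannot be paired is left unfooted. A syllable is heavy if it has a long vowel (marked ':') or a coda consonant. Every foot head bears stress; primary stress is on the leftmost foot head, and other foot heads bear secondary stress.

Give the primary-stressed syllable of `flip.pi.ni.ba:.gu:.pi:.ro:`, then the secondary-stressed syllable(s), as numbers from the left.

primary 1, secondary 3, 4, 5, 6, 7

Weights: 1 flip H, 2 pi L, 3 ni L, 4 ba: H, 5 gu: H, 6 pi: H, 7 ro: H.
Parse left to right (heavy = foot alone; LL = one foot; stranded L unfooted): (ˈflip) (pi.ˈni) (ˈba:) (ˈgu:) (ˈpi:) (ˈro:).
Foot heads: 1, 3, 4, 5, 6, 7.
Primary stress on the leftmost head = syllable 1.
Secondary stress on 3, 4, 5, 6, 7: ˈflip.pi.ˌni.ˌba:.ˌgu:.ˌpi:.ˌro:.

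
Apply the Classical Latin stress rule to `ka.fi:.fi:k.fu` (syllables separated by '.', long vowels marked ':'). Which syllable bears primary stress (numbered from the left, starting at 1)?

3

Classical Latin: stress the penult if heavy (long vowel or closed), else the antepenult.
Weights: 2 fi: H, 3 fi:k H, 4 fu L.
The penult (syllable 3, fi:k) is heavy, so it takes stress.
Stress on syllable 3: ka.fi:.ˈfi:k.fu.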